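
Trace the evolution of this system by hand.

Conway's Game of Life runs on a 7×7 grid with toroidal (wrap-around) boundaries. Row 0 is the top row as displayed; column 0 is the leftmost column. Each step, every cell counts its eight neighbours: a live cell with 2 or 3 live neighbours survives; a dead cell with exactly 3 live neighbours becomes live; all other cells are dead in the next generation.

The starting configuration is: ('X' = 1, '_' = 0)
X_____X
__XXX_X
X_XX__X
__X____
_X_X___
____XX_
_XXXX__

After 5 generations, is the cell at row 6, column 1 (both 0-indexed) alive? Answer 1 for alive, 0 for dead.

step 0: X_____X
__XXX_X
X_XX__X
__X____
_X_X___
____XX_
_XXXX__
step 1: X_____X
__X_X__
X___XXX
X______
__XXX__
_X___X_
XXXXX_X
step 2: ____X_X
_X_XX__
XX_XXXX
XX_____
_XXXX__
_____XX
__XXX__
step 3: _______
_X_____
___X_XX
_______
_XXXXXX
_X___X_
___XX_X
step 4: _______
_______
_______
X______
XXXXXXX
_X_____
____XX_
step 5: _______
_______
_______
X_XXXX_
__XXXXX
_X_____
_______

0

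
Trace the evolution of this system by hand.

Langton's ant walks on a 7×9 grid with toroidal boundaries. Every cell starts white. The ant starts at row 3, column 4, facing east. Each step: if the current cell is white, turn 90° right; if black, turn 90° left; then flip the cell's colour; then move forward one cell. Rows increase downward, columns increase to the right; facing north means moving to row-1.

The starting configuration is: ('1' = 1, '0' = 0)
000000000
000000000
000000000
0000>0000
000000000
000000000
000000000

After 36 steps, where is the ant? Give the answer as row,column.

3,0

t=0: 000000000
000000000
000000000
0000>0000
000000000
000000000
000000000
t=1: 000000000
000000000
000000000
000010000
0000v0000
000000000
000000000
t=2: 000000000
000000000
000000000
000010000
000<10000
000000000
000000000
t=3: 000000000
000000000
000000000
000^10000
000110000
000000000
000000000
t=4: 000000000
000000000
000000000
0001>0000
000110000
000000000
000000000
t=5: 000000000
000000000
0000^0000
000100000
000110000
000000000
000000000
t=6: 000000000
000000000
00001>000
000100000
000110000
000000000
000000000
t=7: 000000000
000000000
000011000
00010v000
000110000
000000000
000000000
t=8: 000000000
000000000
000011000
0001<1000
000110000
000000000
000000000
t=9: 000000000
000000000
0000^1000
000111000
000110000
000000000
000000000
t=10: 000000000
000000000
000<01000
000111000
000110000
000000000
000000000
t=11: 000000000
000^00000
000101000
000111000
000110000
000000000
000000000
t=12: 000000000
0001>0000
000101000
000111000
000110000
000000000
000000000
t=13: 000000000
000110000
0001v1000
000111000
000110000
000000000
000000000
t=14: 000000000
000110000
000<11000
000111000
000110000
000000000
000000000
t=15: 000000000
000110000
000011000
000v11000
000110000
000000000
000000000
t=16: 000000000
000110000
000011000
0000>1000
000110000
000000000
000000000
t=17: 000000000
000110000
0000^1000
000001000
000110000
000000000
000000000
t=18: 000000000
000110000
000<01000
000001000
000110000
000000000
000000000
t=19: 000000000
000^10000
000101000
000001000
000110000
000000000
000000000
t=20: 000000000
00<010000
000101000
000001000
000110000
000000000
000000000
t=21: 00^000000
001010000
000101000
000001000
000110000
000000000
000000000
t=22: 001>00000
001010000
000101000
000001000
000110000
000000000
000000000
t=23: 001100000
001v10000
000101000
000001000
000110000
000000000
000000000
t=24: 001100000
00<110000
000101000
000001000
000110000
000000000
000000000
t=25: 001100000
000110000
00v101000
000001000
000110000
000000000
000000000
t=26: 001100000
000110000
0<1101000
000001000
000110000
000000000
000000000
t=27: 001100000
0^0110000
011101000
000001000
000110000
000000000
000000000
t=28: 001100000
01>110000
011101000
000001000
000110000
000000000
000000000
t=29: 001100000
011110000
01v101000
000001000
000110000
000000000
000000000
t=30: 001100000
011110000
010>01000
000001000
000110000
000000000
000000000
t=31: 001100000
011^10000
010001000
000001000
000110000
000000000
000000000
t=32: 001100000
01<010000
010001000
000001000
000110000
000000000
000000000
t=33: 001100000
010010000
01v001000
000001000
000110000
000000000
000000000
t=34: 001100000
010010000
0<1001000
000001000
000110000
000000000
000000000
t=35: 001100000
010010000
001001000
0v0001000
000110000
000000000
000000000
t=36: 001100000
010010000
001001000
<10001000
000110000
000000000
000000000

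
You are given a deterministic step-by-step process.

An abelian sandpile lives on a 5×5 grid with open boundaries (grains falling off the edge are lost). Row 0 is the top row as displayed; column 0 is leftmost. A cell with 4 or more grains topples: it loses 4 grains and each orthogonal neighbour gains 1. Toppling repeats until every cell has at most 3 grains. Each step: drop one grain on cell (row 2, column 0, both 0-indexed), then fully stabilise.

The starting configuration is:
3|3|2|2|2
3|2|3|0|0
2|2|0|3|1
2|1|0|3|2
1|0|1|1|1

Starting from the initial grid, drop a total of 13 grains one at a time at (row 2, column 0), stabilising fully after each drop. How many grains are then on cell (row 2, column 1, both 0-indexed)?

k=0  3|3|2|2|2
3|2|3|0|0
2|2|0|3|1
2|1|0|3|2
1|0|1|1|1
k=1  3|3|2|2|2
3|2|3|0|0
3|2|0|3|1
2|1|0|3|2
1|0|1|1|1
k=2  1|2|0|3|2
2|2|1|1|0
2|0|2|3|1
3|2|0|3|2
1|0|1|1|1
k=3  1|2|0|3|2
2|2|1|1|0
3|0|2|3|1
3|2|0|3|2
1|0|1|1|1
k=4  1|2|0|3|2
3|2|1|1|0
1|1|2|3|1
0|3|0|3|2
2|0|1|1|1
k=5  1|2|0|3|2
3|2|1|1|0
2|1|2|3|1
0|3|0|3|2
2|0|1|1|1
k=6  1|2|0|3|2
3|2|1|1|0
3|1|2|3|1
0|3|0|3|2
2|0|1|1|1
k=7  2|2|0|3|2
0|3|1|1|0
1|2|2|3|1
1|3|0|3|2
2|0|1|1|1
k=8  2|2|0|3|2
0|3|1|1|0
2|2|2|3|1
1|3|0|3|2
2|0|1|1|1
k=9  2|2|0|3|2
0|3|1|1|0
3|2|2|3|1
1|3|0|3|2
2|0|1|1|1
k=10  2|2|0|3|2
1|3|1|1|0
0|3|2|3|1
2|3|0|3|2
2|0|1|1|1
k=11  2|2|0|3|2
1|3|1|1|0
1|3|2|3|1
2|3|0|3|2
2|0|1|1|1
k=12  2|2|0|3|2
1|3|1|1|0
2|3|2|3|1
2|3|0|3|2
2|0|1|1|1
k=13  2|2|0|3|2
1|3|1|1|0
3|3|2|3|1
2|3|0|3|2
2|0|1|1|1

3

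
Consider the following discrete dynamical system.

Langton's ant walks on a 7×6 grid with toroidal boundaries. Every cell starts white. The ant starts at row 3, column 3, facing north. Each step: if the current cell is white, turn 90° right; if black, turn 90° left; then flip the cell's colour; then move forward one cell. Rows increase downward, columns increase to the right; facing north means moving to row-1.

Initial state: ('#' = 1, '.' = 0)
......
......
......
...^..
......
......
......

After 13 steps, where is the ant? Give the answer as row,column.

3,2

gen 0: ......
......
......
...^..
......
......
......
gen 1: ......
......
......
...#>.
......
......
......
gen 2: ......
......
......
...##.
....v.
......
......
gen 3: ......
......
......
...##.
...<#.
......
......
gen 4: ......
......
......
...^#.
...##.
......
......
gen 5: ......
......
......
..<.#.
...##.
......
......
gen 6: ......
......
..^...
..#.#.
...##.
......
......
gen 7: ......
......
..#>..
..#.#.
...##.
......
......
gen 8: ......
......
..##..
..#v#.
...##.
......
......
gen 9: ......
......
..##..
..<##.
...##.
......
......
gen 10: ......
......
..##..
...##.
..v##.
......
......
gen 11: ......
......
..##..
...##.
.<###.
......
......
gen 12: ......
......
..##..
.^.##.
.####.
......
......
gen 13: ......
......
..##..
.#>##.
.####.
......
......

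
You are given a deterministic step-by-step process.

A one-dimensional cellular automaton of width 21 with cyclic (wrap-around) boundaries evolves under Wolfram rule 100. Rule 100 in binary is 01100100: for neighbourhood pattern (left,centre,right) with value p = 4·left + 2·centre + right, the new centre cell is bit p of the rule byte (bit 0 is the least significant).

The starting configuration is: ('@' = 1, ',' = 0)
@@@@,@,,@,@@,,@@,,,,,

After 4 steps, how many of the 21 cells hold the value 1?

t=0: @@@@,@,,@,@@,,@@,,,,,
t=1: ,,,@@@,,@@,@,,,@,,,,,
t=2: ,,,,,@,,,@@@,,,@,,,,,
t=3: ,,,,,@,,,,,@,,,@,,,,,
t=4: ,,,,,@,,,,,@,,,@,,,,,

3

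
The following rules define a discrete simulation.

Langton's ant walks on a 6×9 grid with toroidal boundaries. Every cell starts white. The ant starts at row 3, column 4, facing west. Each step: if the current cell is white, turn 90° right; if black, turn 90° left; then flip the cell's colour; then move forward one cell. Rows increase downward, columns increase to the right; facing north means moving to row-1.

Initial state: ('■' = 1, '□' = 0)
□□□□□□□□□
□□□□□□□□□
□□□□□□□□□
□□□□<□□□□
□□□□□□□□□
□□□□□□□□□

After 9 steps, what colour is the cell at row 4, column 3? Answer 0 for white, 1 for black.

1

t=0: □□□□□□□□□
□□□□□□□□□
□□□□□□□□□
□□□□<□□□□
□□□□□□□□□
□□□□□□□□□
t=1: □□□□□□□□□
□□□□□□□□□
□□□□^□□□□
□□□□■□□□□
□□□□□□□□□
□□□□□□□□□
t=2: □□□□□□□□□
□□□□□□□□□
□□□□■>□□□
□□□□■□□□□
□□□□□□□□□
□□□□□□□□□
t=3: □□□□□□□□□
□□□□□□□□□
□□□□■■□□□
□□□□■v□□□
□□□□□□□□□
□□□□□□□□□
t=4: □□□□□□□□□
□□□□□□□□□
□□□□■■□□□
□□□□<■□□□
□□□□□□□□□
□□□□□□□□□
t=5: □□□□□□□□□
□□□□□□□□□
□□□□■■□□□
□□□□□■□□□
□□□□v□□□□
□□□□□□□□□
t=6: □□□□□□□□□
□□□□□□□□□
□□□□■■□□□
□□□□□■□□□
□□□<■□□□□
□□□□□□□□□
t=7: □□□□□□□□□
□□□□□□□□□
□□□□■■□□□
□□□^□■□□□
□□□■■□□□□
□□□□□□□□□
t=8: □□□□□□□□□
□□□□□□□□□
□□□□■■□□□
□□□■>■□□□
□□□■■□□□□
□□□□□□□□□
t=9: □□□□□□□□□
□□□□□□□□□
□□□□■■□□□
□□□■■■□□□
□□□■v□□□□
□□□□□□□□□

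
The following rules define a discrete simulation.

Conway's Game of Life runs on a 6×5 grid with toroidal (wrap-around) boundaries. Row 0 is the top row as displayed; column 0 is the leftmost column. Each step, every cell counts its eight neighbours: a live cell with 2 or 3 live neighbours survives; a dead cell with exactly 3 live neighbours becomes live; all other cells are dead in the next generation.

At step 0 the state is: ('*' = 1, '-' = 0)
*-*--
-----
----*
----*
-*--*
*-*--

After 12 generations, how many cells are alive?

[0] *-*--
-----
----*
----*
-*--*
*-*--
[1] -----
-----
-----
---**
-*-**
*-***
[2] ---**
-----
-----
*-***
-*---
***--
[3] *****
-----
---**
*****
-----
*****
[4] -----
-*---
-*---
***--
-----
-----
[5] -----
-----
-----
***--
-*---
-----
[6] -----
-----
-*---
***--
***--
-----
[7] -----
-----
***--
-----
*-*--
-*---
[8] -----
-*---
-*---
*-*--
-*---
-*---
[9] -----
-----
***--
*-*--
***--
-----
[10] -----
-*---
*-*--
---**
*-*--
-*---
[11] -----
-*---
*****
*-***
*****
-*---
[12] -----
-*-**
-----
-----
-----
-*-**

6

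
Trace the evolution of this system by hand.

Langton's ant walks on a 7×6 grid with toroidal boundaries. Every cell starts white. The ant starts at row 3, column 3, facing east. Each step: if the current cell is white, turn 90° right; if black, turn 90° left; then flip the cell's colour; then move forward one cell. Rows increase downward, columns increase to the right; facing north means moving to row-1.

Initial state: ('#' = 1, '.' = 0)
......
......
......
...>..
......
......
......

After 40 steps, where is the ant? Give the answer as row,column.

step 0: ......
......
......
...>..
......
......
......
step 1: ......
......
......
...#..
...v..
......
......
step 2: ......
......
......
...#..
..<#..
......
......
step 3: ......
......
......
..^#..
..##..
......
......
step 4: ......
......
......
..#>..
..##..
......
......
step 5: ......
......
...^..
..#...
..##..
......
......
step 6: ......
......
...#>.
..#...
..##..
......
......
step 7: ......
......
...##.
..#.v.
..##..
......
......
step 8: ......
......
...##.
..#<#.
..##..
......
......
step 9: ......
......
...^#.
..###.
..##..
......
......
step 10: ......
......
..<.#.
..###.
..##..
......
......
step 11: ......
..^...
..#.#.
..###.
..##..
......
......
step 12: ......
..#>..
..#.#.
..###.
..##..
......
......
step 13: ......
..##..
..#v#.
..###.
..##..
......
......
step 14: ......
..##..
..<##.
..###.
..##..
......
......
step 15: ......
..##..
...##.
..v##.
..##..
......
......
step 16: ......
..##..
...##.
...>#.
..##..
......
......
step 17: ......
..##..
...^#.
....#.
..##..
......
......
step 18: ......
..##..
..<.#.
....#.
..##..
......
......
step 19: ......
..^#..
..#.#.
....#.
..##..
......
......
step 20: ......
.<.#..
..#.#.
....#.
..##..
......
......
step 21: .^....
.#.#..
..#.#.
....#.
..##..
......
......
step 22: .#>...
.#.#..
..#.#.
....#.
..##..
......
......
step 23: .##...
.#v#..
..#.#.
....#.
..##..
......
......
step 24: .##...
.<##..
..#.#.
....#.
..##..
......
......
step 25: .##...
..##..
.v#.#.
....#.
..##..
......
......
step 26: .##...
..##..
<##.#.
....#.
..##..
......
......
step 27: .##...
^.##..
###.#.
....#.
..##..
......
......
step 28: .##...
#>##..
###.#.
....#.
..##..
......
......
step 29: .##...
####..
#v#.#.
....#.
..##..
......
......
step 30: .##...
####..
#.>.#.
....#.
..##..
......
......
step 31: .##...
##^#..
#...#.
....#.
..##..
......
......
step 32: .##...
#<.#..
#...#.
....#.
..##..
......
......
step 33: .##...
#..#..
#v..#.
....#.
..##..
......
......
step 34: .##...
#..#..
<#..#.
....#.
..##..
......
......
step 35: .##...
#..#..
.#..#.
v...#.
..##..
......
......
step 36: .##...
#..#..
.#..#.
#...#<
..##..
......
......
step 37: .##...
#..#..
.#..#^
#...##
..##..
......
......
step 38: .##...
#..#..
>#..##
#...##
..##..
......
......
step 39: .##...
#..#..
##..##
v...##
..##..
......
......
step 40: .##...
#..#..
##..##
.>..##
..##..
......
......

3,1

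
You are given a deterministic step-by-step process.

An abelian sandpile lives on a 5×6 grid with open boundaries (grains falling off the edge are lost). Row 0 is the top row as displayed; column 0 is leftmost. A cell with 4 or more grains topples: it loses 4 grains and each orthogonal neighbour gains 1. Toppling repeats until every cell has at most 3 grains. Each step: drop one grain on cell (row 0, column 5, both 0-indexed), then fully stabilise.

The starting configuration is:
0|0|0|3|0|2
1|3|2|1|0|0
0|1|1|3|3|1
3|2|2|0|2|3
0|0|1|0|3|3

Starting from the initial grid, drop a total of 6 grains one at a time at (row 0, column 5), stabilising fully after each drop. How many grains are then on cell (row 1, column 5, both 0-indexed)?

2

[0] 0|0|0|3|0|2
1|3|2|1|0|0
0|1|1|3|3|1
3|2|2|0|2|3
0|0|1|0|3|3
[1] 0|0|0|3|0|3
1|3|2|1|0|0
0|1|1|3|3|1
3|2|2|0|2|3
0|0|1|0|3|3
[2] 0|0|0|3|1|0
1|3|2|1|0|1
0|1|1|3|3|1
3|2|2|0|2|3
0|0|1|0|3|3
[3] 0|0|0|3|1|1
1|3|2|1|0|1
0|1|1|3|3|1
3|2|2|0|2|3
0|0|1|0|3|3
[4] 0|0|0|3|1|2
1|3|2|1|0|1
0|1|1|3|3|1
3|2|2|0|2|3
0|0|1|0|3|3
[5] 0|0|0|3|1|3
1|3|2|1|0|1
0|1|1|3|3|1
3|2|2|0|2|3
0|0|1|0|3|3
[6] 0|0|0|3|2|0
1|3|2|1|0|2
0|1|1|3|3|1
3|2|2|0|2|3
0|0|1|0|3|3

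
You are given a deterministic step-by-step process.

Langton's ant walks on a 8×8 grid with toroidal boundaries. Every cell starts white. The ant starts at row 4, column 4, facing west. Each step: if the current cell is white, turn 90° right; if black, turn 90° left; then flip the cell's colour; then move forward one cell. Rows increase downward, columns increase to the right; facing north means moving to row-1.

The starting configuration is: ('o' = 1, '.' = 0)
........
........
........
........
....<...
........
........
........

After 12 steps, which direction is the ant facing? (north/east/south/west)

0) ........
........
........
........
....<...
........
........
........
1) ........
........
........
....^...
....o...
........
........
........
2) ........
........
........
....o>..
....o...
........
........
........
3) ........
........
........
....oo..
....ov..
........
........
........
4) ........
........
........
....oo..
....<o..
........
........
........
5) ........
........
........
....oo..
.....o..
....v...
........
........
6) ........
........
........
....oo..
.....o..
...<o...
........
........
7) ........
........
........
....oo..
...^.o..
...oo...
........
........
8) ........
........
........
....oo..
...o>o..
...oo...
........
........
9) ........
........
........
....oo..
...ooo..
...ov...
........
........
10) ........
........
........
....oo..
...ooo..
...o.>..
........
........
11) ........
........
........
....oo..
...ooo..
...o.o..
.....v..
........
12) ........
........
........
....oo..
...ooo..
...o.o..
....<o..
........

west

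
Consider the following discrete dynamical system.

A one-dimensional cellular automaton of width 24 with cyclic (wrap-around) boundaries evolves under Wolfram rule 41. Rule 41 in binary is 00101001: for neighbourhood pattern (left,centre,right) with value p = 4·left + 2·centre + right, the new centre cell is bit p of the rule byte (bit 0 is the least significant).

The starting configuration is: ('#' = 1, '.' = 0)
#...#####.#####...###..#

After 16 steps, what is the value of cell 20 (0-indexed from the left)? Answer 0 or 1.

gen 0: #...#####.#####...###..#
gen 1: ..#.#....##.....#.#....#
gen 2: ...#..##.#..###..#..##..
gen 3: ##....#.#...#.......#..#
gen 4: ...##..#..#...#####....#
gen 5: .#.#........#.#.....##..
gen 6: ..#..######..#..###.#..#
gen 7: .....#..........#..#....
gen 8: ####...########......###
gen 9: .....#.#........####.#..
gen 10: ####..#..######.#...#..#
gen 11: .........#.....#..#....#
gen 12: .#######...###......##..
gen 13: .#.......#.#...####.#..#
gen 14: #..#####..#..#.#...#....
gen 15: ...#..........#..#...##.
gen 16: ##...########......#.#..

0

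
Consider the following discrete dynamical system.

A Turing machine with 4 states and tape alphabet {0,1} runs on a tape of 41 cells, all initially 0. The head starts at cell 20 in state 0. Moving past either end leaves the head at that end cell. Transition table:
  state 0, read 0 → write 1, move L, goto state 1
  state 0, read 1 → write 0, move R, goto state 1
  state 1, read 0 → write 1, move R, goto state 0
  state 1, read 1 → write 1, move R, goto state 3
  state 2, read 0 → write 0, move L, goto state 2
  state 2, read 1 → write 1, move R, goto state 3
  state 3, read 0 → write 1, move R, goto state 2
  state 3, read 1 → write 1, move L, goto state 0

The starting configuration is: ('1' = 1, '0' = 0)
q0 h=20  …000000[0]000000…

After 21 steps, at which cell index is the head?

step 0: q0 h=20  …000000[0]000000…
step 1: q1 h=19  …000000[0]100000…
step 2: q0 h=20  …000001[1]000000…
step 3: q1 h=21  …000010[0]000000…
step 4: q0 h=22  …000101[0]000000…
step 5: q1 h=21  …000010[1]100000…
step 6: q3 h=22  …000101[1]000000…
step 7: q0 h=21  …000010[1]100000…
step 8: q1 h=22  …000100[1]000000…
step 9: q3 h=23  …001001[0]000000…
step 10: q2 h=24  …010011[0]000000…
step 11: q2 h=23  …001001[1]000000…
step 12: q3 h=24  …010011[0]000000…
step 13: q2 h=25  …100111[0]000000…
step 14: q2 h=24  …010011[1]000000…
step 15: q3 h=25  …100111[0]000000…
step 16: q2 h=26  …001111[0]000000…
step 17: q2 h=25  …100111[1]000000…
step 18: q3 h=26  …001111[0]000000…
step 19: q2 h=27  …011111[0]000000…
step 20: q2 h=26  …001111[1]000000…
step 21: q3 h=27  …011111[0]000000…

27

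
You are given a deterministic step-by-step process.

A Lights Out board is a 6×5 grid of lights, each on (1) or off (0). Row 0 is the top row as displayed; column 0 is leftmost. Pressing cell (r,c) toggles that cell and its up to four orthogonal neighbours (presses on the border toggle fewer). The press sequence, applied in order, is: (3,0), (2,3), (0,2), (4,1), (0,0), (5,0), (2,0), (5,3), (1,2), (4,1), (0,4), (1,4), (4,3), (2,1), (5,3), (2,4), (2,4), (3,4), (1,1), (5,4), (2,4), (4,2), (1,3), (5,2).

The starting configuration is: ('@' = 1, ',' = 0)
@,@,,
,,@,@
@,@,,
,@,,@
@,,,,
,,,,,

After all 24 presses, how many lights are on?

20

step 0: @,@,,
,,@,@
@,@,,
,@,,@
@,,,,
,,,,,
step 1: @,@,,
,,@,@
,,@,,
@,,,@
,,,,,
,,,,,
step 2: @,@,,
,,@@@
,,,@@
@,,@@
,,,,,
,,,,,
step 3: @@,@,
,,,@@
,,,@@
@,,@@
,,,,,
,,,,,
step 4: @@,@,
,,,@@
,,,@@
@@,@@
@@@,,
,@,,,
step 5: ,,,@,
@,,@@
,,,@@
@@,@@
@@@,,
,@,,,
step 6: ,,,@,
@,,@@
,,,@@
@@,@@
,@@,,
@,,,,
step 7: ,,,@,
,,,@@
@@,@@
,@,@@
,@@,,
@,,,,
step 8: ,,,@,
,,,@@
@@,@@
,@,@@
,@@@,
@,@@@
step 9: ,,@@,
,@@,@
@@@@@
,@,@@
,@@@,
@,@@@
step 10: ,,@@,
,@@,@
@@@@@
,,,@@
@,,@,
@@@@@
step 11: ,,@,@
,@@,,
@@@@@
,,,@@
@,,@,
@@@@@
step 12: ,,@,,
,@@@@
@@@@,
,,,@@
@,,@,
@@@@@
step 13: ,,@,,
,@@@@
@@@@,
,,,,@
@,@,@
@@@,@
step 14: ,,@,,
,,@@@
,,,@,
,@,,@
@,@,@
@@@,@
step 15: ,,@,,
,,@@@
,,,@,
,@,,@
@,@@@
@@,@,
step 16: ,,@,,
,,@@,
,,,,@
,@,,,
@,@@@
@@,@,
step 17: ,,@,,
,,@@@
,,,@,
,@,,@
@,@@@
@@,@,
step 18: ,,@,,
,,@@@
,,,@@
,@,@,
@,@@,
@@,@,
step 19: ,@@,,
@@,@@
,@,@@
,@,@,
@,@@,
@@,@,
step 20: ,@@,,
@@,@@
,@,@@
,@,@,
@,@@@
@@,,@
step 21: ,@@,,
@@,@,
,@,,,
,@,@@
@,@@@
@@,,@
step 22: ,@@,,
@@,@,
,@,,,
,@@@@
@@,,@
@@@,@
step 23: ,@@@,
@@@,@
,@,@,
,@@@@
@@,,@
@@@,@
step 24: ,@@@,
@@@,@
,@,@,
,@@@@
@@@,@
@,,@@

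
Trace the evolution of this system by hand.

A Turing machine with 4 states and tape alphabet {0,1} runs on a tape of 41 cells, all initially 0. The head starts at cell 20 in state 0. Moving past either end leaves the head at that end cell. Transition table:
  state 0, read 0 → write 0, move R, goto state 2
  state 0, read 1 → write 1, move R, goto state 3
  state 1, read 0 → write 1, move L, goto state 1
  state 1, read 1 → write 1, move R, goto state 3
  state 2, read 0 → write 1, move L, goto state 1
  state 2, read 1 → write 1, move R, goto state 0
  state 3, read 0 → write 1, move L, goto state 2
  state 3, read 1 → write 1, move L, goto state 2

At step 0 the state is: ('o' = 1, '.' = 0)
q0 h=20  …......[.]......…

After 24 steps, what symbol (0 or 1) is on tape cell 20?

step 0: q0 h=20  …......[.]......…
step 1: q2 h=21  …......[.]......…
step 2: q1 h=20  …......[.]o.....…
step 3: q1 h=19  …......[.]oo....…
step 4: q1 h=18  …......[.]ooo...…
step 5: q1 h=17  …......[.]oooo..…
step 6: q1 h=16  …......[.]ooooo.…
step 7: q1 h=15  …......[.]oooooo…
step 8: q1 h=14  …......[.]oooooo…
step 9: q1 h=13  …......[.]oooooo…
step 10: q1 h=12  …......[.]oooooo…
step 11: q1 h=11  …......[.]oooooo…
step 12: q1 h=10  …......[.]oooooo…
step 13: q1 h= 9  …......[.]oooooo…
step 14: q1 h= 8  …......[.]oooooo…
step 15: q1 h= 7  …......[.]oooooo…
step 16: q1 h= 6  |......[.]oooooo…
step 17: q1 h= 5  |.....[.]oooooo…
step 18: q1 h= 4  |....[.]oooooo…
step 19: q1 h= 3  |...[.]oooooo…
step 20: q1 h= 2  |..[.]oooooo…
step 21: q1 h= 1  |.[.]oooooo…
step 22: q1 h= 0  |[.]oooooo…
step 23: q1 h= 0  |[o]oooooo…
step 24: q3 h= 1  |o[o]oooooo…

1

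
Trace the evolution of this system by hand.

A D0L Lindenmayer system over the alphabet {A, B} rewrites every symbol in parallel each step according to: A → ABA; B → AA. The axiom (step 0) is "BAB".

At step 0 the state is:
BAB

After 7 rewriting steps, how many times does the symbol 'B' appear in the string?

step 0: BAB
step 1: AAABAAA
step 2: ABAABAABAAAABAABAABA
step 3: ABAAAABAABAAAABAABAAAABAABAABAABAAAABAABAAAABAABAAAABA
step 4: ABAAAABAABAABAABAAAABAABAAAABAABAABAABAAAABAABAAAABAABAABA…ABAABAABAAAABAABAAAABAABAABAABAAAABAABAAAABAABAABAABAAAABA  (len 148)
step 5: ABAAAABAABAABAABAAAABAABAAAABAABAAAABAABAAAABAABAABAABAAAA…AAAABAABAABAABAAAABAABAAAABAABAAAABAABAAAABAABAABAABAAAABA  (len 404)
step 6: ABAAAABAABAABAABAAAABAABAAAABAABAAAABAABAAAABAABAABAABAAAA…AAAABAABAABAABAAAABAABAAAABAABAAAABAABAAAABAABAABAABAAAABA  (len 1104)
step 7: ABAAAABAABAABAABAAAABAABAAAABAABAAAABAABAAAABAABAABAABAAAA…AAAABAABAABAABAAAABAABAAAABAABAAAABAABAAAABAABAABAABAAAABA  (len 3016)

808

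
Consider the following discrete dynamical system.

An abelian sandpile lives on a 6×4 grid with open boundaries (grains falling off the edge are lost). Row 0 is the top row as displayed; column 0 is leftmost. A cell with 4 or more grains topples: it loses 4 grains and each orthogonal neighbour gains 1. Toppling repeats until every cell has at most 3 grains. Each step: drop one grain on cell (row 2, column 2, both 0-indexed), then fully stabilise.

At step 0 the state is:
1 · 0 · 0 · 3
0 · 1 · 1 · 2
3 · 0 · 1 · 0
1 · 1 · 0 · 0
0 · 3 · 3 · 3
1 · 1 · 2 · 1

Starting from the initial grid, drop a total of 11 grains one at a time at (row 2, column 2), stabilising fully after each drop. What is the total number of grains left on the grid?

k=0  1 · 0 · 0 · 3
0 · 1 · 1 · 2
3 · 0 · 1 · 0
1 · 1 · 0 · 0
0 · 3 · 3 · 3
1 · 1 · 2 · 1
k=1  1 · 0 · 0 · 3
0 · 1 · 1 · 2
3 · 0 · 2 · 0
1 · 1 · 0 · 0
0 · 3 · 3 · 3
1 · 1 · 2 · 1
k=2  1 · 0 · 0 · 3
0 · 1 · 1 · 2
3 · 0 · 3 · 0
1 · 1 · 0 · 0
0 · 3 · 3 · 3
1 · 1 · 2 · 1
k=3  1 · 0 · 0 · 3
0 · 1 · 2 · 2
3 · 1 · 0 · 1
1 · 1 · 1 · 0
0 · 3 · 3 · 3
1 · 1 · 2 · 1
k=4  1 · 0 · 0 · 3
0 · 1 · 2 · 2
3 · 1 · 1 · 1
1 · 1 · 1 · 0
0 · 3 · 3 · 3
1 · 1 · 2 · 1
k=5  1 · 0 · 0 · 3
0 · 1 · 2 · 2
3 · 1 · 2 · 1
1 · 1 · 1 · 0
0 · 3 · 3 · 3
1 · 1 · 2 · 1
k=6  1 · 0 · 0 · 3
0 · 1 · 2 · 2
3 · 1 · 3 · 1
1 · 1 · 1 · 0
0 · 3 · 3 · 3
1 · 1 · 2 · 1
k=7  1 · 0 · 0 · 3
0 · 1 · 3 · 2
3 · 2 · 0 · 2
1 · 1 · 2 · 0
0 · 3 · 3 · 3
1 · 1 · 2 · 1
k=8  1 · 0 · 0 · 3
0 · 1 · 3 · 2
3 · 2 · 1 · 2
1 · 1 · 2 · 0
0 · 3 · 3 · 3
1 · 1 · 2 · 1
k=9  1 · 0 · 0 · 3
0 · 1 · 3 · 2
3 · 2 · 2 · 2
1 · 1 · 2 · 0
0 · 3 · 3 · 3
1 · 1 · 2 · 1
k=10  1 · 0 · 0 · 3
0 · 1 · 3 · 2
3 · 2 · 3 · 2
1 · 1 · 2 · 0
0 · 3 · 3 · 3
1 · 1 · 2 · 1
k=11  1 · 0 · 1 · 3
0 · 2 · 0 · 3
3 · 3 · 1 · 3
1 · 1 · 3 · 0
0 · 3 · 3 · 3
1 · 1 · 2 · 1

39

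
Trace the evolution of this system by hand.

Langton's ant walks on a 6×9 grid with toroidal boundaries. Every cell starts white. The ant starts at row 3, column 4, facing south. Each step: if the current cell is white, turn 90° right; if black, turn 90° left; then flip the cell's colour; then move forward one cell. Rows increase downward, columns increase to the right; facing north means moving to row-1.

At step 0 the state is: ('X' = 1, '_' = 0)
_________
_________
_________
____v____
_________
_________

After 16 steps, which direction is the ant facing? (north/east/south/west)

k=0  _________
_________
_________
____v____
_________
_________
k=1  _________
_________
_________
___<X____
_________
_________
k=2  _________
_________
___^_____
___XX____
_________
_________
k=3  _________
_________
___X>____
___XX____
_________
_________
k=4  _________
_________
___XX____
___Xv____
_________
_________
k=5  _________
_________
___XX____
___X_>___
_________
_________
k=6  _________
_________
___XX____
___X_X___
_____v___
_________
k=7  _________
_________
___XX____
___X_X___
____<X___
_________
k=8  _________
_________
___XX____
___X^X___
____XX___
_________
k=9  _________
_________
___XX____
___XX>___
____XX___
_________
k=10  _________
_________
___XX^___
___XX____
____XX___
_________
k=11  _________
_________
___XXX>__
___XX____
____XX___
_________
k=12  _________
_________
___XXXX__
___XX_v__
____XX___
_________
k=13  _________
_________
___XXXX__
___XX<X__
____XX___
_________
k=14  _________
_________
___XX^X__
___XXXX__
____XX___
_________
k=15  _________
_________
___X<_X__
___XXXX__
____XX___
_________
k=16  _________
_________
___X__X__
___XvXX__
____XX___
_________

south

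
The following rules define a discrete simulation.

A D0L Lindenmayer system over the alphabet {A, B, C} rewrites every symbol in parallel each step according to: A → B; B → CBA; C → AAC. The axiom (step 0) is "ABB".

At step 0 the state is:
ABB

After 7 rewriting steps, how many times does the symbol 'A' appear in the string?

346

t=0: ABB
t=1: BCBACBA
t=2: CBAAACCBABAACCBAB
t=3: AACCBABBBAACAACCBABCBABBAACAACCBABCBA
t=4: BBAACAACCBABCBACBACBABBAACBBAACAACCBABCBAAACCBABCBACBABBAACBBAACAACCBABCBAAACCBAB
t=5: CBACBABBAACBBAACAACCBABCBAAACCBABAACCBABAACCBABCBACBABBAAC…BACBABBAACCBACBABBAACBBAACAACCBABCBAAACCBABBBAACAACCBABCBA  (len 179)
t=6: AACCBABAACCBABCBACBABBAACCBACBABBAACBBAACAACCBABCBAAACCBAB…CBAAACCBABBBAACAACCBABCBACBACBABBAACBBAACAACCBABCBAAACCBAB  (len 395)
t=7: BBAACAACCBABCBABBAACAACCBABCBAAACCBABAACCBABCBACBABBAACAAC…BACBABBAACCBACBABBAACBBAACAACCBABCBAAACCBABBBAACAACCBABCBA  (len 871)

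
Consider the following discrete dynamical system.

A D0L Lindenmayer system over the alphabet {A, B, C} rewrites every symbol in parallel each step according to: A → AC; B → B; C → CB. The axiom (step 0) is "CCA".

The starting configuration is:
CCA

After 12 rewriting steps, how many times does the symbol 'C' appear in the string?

gen 0: CCA
gen 1: CBCBAC
gen 2: CBBCBBACCB
gen 3: CBBBCBBBACCBCBB
gen 4: CBBBBCBBBBACCBCBBCBBB
gen 5: CBBBBBCBBBBBACCBCBBCBBBCBBBB
gen 6: CBBBBBBCBBBBBBACCBCBBCBBBCBBBBCBBBBB
gen 7: CBBBBBBBCBBBBBBBACCBCBBCBBBCBBBBCBBBBBCBBBBBB
gen 8: CBBBBBBBBCBBBBBBBBACCBCBBCBBBCBBBBCBBBBBCBBBBBBCBBBBBBB
gen 9: CBBBBBBBBBCBBBBBBBBBACCBCBBCBBBCBBBBCBBBBBCBBBBBBCBBBBBBBCBBBBBBBB
gen 10: CBBBBBBBBBBCBBBBBBBBBBACCBCBBCBBBCBBBBCBBBBBCBBBBBBCBBBBBBBCBBBBBBBBCBBBBBBBBB
gen 11: CBBBBBBBBBBBCBBBBBBBBBBBACCBCBBCBBBCBBBBCBBBBBCBBBBBBCBBBBBBBCBBBBBBBBCBBBBBBBBBCBBBBBBBBBB
gen 12: CBBBBBBBBBBBBCBBBBBBBBBBBBACCBCBBCBBBCBBBBCBBBBBCBBBBBBCBBBBBBBCBBBBBBBBCBBBBBBBBBCBBBBBBBBBBCBBBBBBBBBBB

14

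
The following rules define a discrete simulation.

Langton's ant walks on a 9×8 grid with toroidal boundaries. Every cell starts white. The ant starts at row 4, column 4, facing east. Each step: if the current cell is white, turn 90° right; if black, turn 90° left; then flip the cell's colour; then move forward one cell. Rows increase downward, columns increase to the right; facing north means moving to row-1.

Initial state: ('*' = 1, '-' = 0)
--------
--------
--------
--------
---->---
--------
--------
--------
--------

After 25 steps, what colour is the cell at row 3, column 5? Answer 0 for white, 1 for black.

gen 0: --------
--------
--------
--------
---->---
--------
--------
--------
--------
gen 1: --------
--------
--------
--------
----*---
----v---
--------
--------
--------
gen 2: --------
--------
--------
--------
----*---
---<*---
--------
--------
--------
gen 3: --------
--------
--------
--------
---^*---
---**---
--------
--------
--------
gen 4: --------
--------
--------
--------
---*>---
---**---
--------
--------
--------
gen 5: --------
--------
--------
----^---
---*----
---**---
--------
--------
--------
gen 6: --------
--------
--------
----*>--
---*----
---**---
--------
--------
--------
gen 7: --------
--------
--------
----**--
---*-v--
---**---
--------
--------
--------
gen 8: --------
--------
--------
----**--
---*<*--
---**---
--------
--------
--------
gen 9: --------
--------
--------
----^*--
---***--
---**---
--------
--------
--------
gen 10: --------
--------
--------
---<-*--
---***--
---**---
--------
--------
--------
gen 11: --------
--------
---^----
---*-*--
---***--
---**---
--------
--------
--------
gen 12: --------
--------
---*>---
---*-*--
---***--
---**---
--------
--------
--------
gen 13: --------
--------
---**---
---*v*--
---***--
---**---
--------
--------
--------
gen 14: --------
--------
---**---
---<**--
---***--
---**---
--------
--------
--------
gen 15: --------
--------
---**---
----**--
---v**--
---**---
--------
--------
--------
gen 16: --------
--------
---**---
----**--
---->*--
---**---
--------
--------
--------
gen 17: --------
--------
---**---
----^*--
-----*--
---**---
--------
--------
--------
gen 18: --------
--------
---**---
---<-*--
-----*--
---**---
--------
--------
--------
gen 19: --------
--------
---^*---
---*-*--
-----*--
---**---
--------
--------
--------
gen 20: --------
--------
--<-*---
---*-*--
-----*--
---**---
--------
--------
--------
gen 21: --------
--^-----
--*-*---
---*-*--
-----*--
---**---
--------
--------
--------
gen 22: --------
--*>----
--*-*---
---*-*--
-----*--
---**---
--------
--------
--------
gen 23: --------
--**----
--*v*---
---*-*--
-----*--
---**---
--------
--------
--------
gen 24: --------
--**----
--<**---
---*-*--
-----*--
---**---
--------
--------
--------
gen 25: --------
--**----
---**---
--v*-*--
-----*--
---**---
--------
--------
--------

1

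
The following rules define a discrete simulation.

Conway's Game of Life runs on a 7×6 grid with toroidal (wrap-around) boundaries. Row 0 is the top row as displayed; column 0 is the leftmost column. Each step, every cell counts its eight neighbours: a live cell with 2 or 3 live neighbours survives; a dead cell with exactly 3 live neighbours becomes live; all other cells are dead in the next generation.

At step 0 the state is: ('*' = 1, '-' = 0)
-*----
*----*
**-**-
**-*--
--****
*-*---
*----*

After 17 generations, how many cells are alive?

3

k=0  -*----
*----*
**-**-
**-*--
--****
*-*---
*----*
k=1  -*----
--*-**
---**-
------
----**
*-*---
*----*
k=2  -*--*-
--*-**
---***
---*-*
-----*
**--*-
*----*
k=3  -*-**-
*-*---
*-*---
*--*-*
-----*
-*--*-
----*-
k=4  -*****
*-*--*
*-**--
**--**
-----*
----**
--*-**
k=5  ------
------
--**--
-****-
------
*--*--
-**---
k=6  ------
------
-*--*-
-*--*-
-*--*-
-**---
-**---
k=7  ------
------
------
******
**-*--
*--*--
-**---
k=8  ------
------
******
---***
------
*--*--
-**---
k=9  ------
******
***---
-*----
---*-*
-**---
-**---
k=10  ----**
---***
----*-
-*----
**----
**-*--
-**---
k=11  *-*--*
---*--
---***
**----
------
------
-*****
k=12  *----*
*-**--
*-****
*---**
------
--***-
-*****
k=13  ------
--*---
--*---
**----
------
-*---*
-*----
k=14  ------
------
--*---
-*----
-*----
*-----
*-----
k=15  ------
------
------
-**---
**----
**----
------
k=16  ------
------
------
***---
------
**----
------
k=17  ------
------
-*----
-*----
--*---
------
------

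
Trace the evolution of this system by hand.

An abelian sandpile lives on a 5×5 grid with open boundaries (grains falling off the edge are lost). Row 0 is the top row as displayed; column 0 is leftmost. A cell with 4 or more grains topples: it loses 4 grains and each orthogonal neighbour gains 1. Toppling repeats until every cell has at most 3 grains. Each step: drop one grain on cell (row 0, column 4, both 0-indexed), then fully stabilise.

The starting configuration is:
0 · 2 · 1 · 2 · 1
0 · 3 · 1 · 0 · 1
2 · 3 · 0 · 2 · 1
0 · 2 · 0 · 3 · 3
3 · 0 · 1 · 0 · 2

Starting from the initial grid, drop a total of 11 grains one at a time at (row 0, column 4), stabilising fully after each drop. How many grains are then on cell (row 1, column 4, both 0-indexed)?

0

gen 0: 0 · 2 · 1 · 2 · 1
0 · 3 · 1 · 0 · 1
2 · 3 · 0 · 2 · 1
0 · 2 · 0 · 3 · 3
3 · 0 · 1 · 0 · 2
gen 1: 0 · 2 · 1 · 2 · 2
0 · 3 · 1 · 0 · 1
2 · 3 · 0 · 2 · 1
0 · 2 · 0 · 3 · 3
3 · 0 · 1 · 0 · 2
gen 2: 0 · 2 · 1 · 2 · 3
0 · 3 · 1 · 0 · 1
2 · 3 · 0 · 2 · 1
0 · 2 · 0 · 3 · 3
3 · 0 · 1 · 0 · 2
gen 3: 0 · 2 · 1 · 3 · 0
0 · 3 · 1 · 0 · 2
2 · 3 · 0 · 2 · 1
0 · 2 · 0 · 3 · 3
3 · 0 · 1 · 0 · 2
gen 4: 0 · 2 · 1 · 3 · 1
0 · 3 · 1 · 0 · 2
2 · 3 · 0 · 2 · 1
0 · 2 · 0 · 3 · 3
3 · 0 · 1 · 0 · 2
gen 5: 0 · 2 · 1 · 3 · 2
0 · 3 · 1 · 0 · 2
2 · 3 · 0 · 2 · 1
0 · 2 · 0 · 3 · 3
3 · 0 · 1 · 0 · 2
gen 6: 0 · 2 · 1 · 3 · 3
0 · 3 · 1 · 0 · 2
2 · 3 · 0 · 2 · 1
0 · 2 · 0 · 3 · 3
3 · 0 · 1 · 0 · 2
gen 7: 0 · 2 · 2 · 0 · 1
0 · 3 · 1 · 1 · 3
2 · 3 · 0 · 2 · 1
0 · 2 · 0 · 3 · 3
3 · 0 · 1 · 0 · 2
gen 8: 0 · 2 · 2 · 0 · 2
0 · 3 · 1 · 1 · 3
2 · 3 · 0 · 2 · 1
0 · 2 · 0 · 3 · 3
3 · 0 · 1 · 0 · 2
gen 9: 0 · 2 · 2 · 0 · 3
0 · 3 · 1 · 1 · 3
2 · 3 · 0 · 2 · 1
0 · 2 · 0 · 3 · 3
3 · 0 · 1 · 0 · 2
gen 10: 0 · 2 · 2 · 1 · 1
0 · 3 · 1 · 2 · 0
2 · 3 · 0 · 2 · 2
0 · 2 · 0 · 3 · 3
3 · 0 · 1 · 0 · 2
gen 11: 0 · 2 · 2 · 1 · 2
0 · 3 · 1 · 2 · 0
2 · 3 · 0 · 2 · 2
0 · 2 · 0 · 3 · 3
3 · 0 · 1 · 0 · 2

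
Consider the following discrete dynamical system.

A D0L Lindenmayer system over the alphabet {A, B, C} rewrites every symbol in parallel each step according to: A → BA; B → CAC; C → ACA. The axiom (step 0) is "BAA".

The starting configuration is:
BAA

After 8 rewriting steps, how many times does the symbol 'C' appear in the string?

1182

k=0  BAA
k=1  CACBABA
k=2  ACABAACACACBACACBA
k=3  BAACABACACBABAACABAACABAACACACBAACABAACACACBA
k=4  CACBABAACABACACBAACABAACACACBACACBABAACABACACBABAACABACACBABAACABAACABAACACACBABAACABACACBABAACABAACABAACACACBA
k=5  ACABAACACACBACACBABAACABACACBAACABAACACACBABAACABACACBABAA…AACACACBACACBABAACABACACBABAACABACACBABAACABAACABAACACACBA  (len 276)
k=6  BAACABACACBABAACABAACABAACACACBAACABAACACACBACACBABAACABAC…AACACACBACACBABAACABACACBABAACABACACBABAACABAACABAACACACBA  (len 687)
k=7  CACBABAACABACACBAACABAACACACBACACBABAACABACACBABAACABACACB…AACACACBACACBABAACABACACBABAACABACACBABAACABAACABAACACACBA  (len 1707)
k=8  ACABAACACACBACACBABAACABACACBAACABAACACACBABAACABACACBABAA…AACACACBACACBABAACABACACBABAACABACACBABAACABAACABAACACACBA  (len 4242)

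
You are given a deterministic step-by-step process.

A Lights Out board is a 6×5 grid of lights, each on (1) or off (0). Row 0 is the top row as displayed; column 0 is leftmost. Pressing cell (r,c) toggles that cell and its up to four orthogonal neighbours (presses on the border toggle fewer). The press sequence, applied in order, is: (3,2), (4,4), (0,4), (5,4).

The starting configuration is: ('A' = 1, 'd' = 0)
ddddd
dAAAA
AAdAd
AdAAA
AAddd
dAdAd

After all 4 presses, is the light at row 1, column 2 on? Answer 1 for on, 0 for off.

1

0) ddddd
dAAAA
AAdAd
AdAAA
AAddd
dAdAd
1) ddddd
dAAAA
AAAAd
AAddA
AAAdd
dAdAd
2) ddddd
dAAAA
AAAAd
AAddd
AAAAA
dAdAA
3) dddAA
dAAAd
AAAAd
AAddd
AAAAA
dAdAA
4) dddAA
dAAAd
AAAAd
AAddd
AAAAd
dAddd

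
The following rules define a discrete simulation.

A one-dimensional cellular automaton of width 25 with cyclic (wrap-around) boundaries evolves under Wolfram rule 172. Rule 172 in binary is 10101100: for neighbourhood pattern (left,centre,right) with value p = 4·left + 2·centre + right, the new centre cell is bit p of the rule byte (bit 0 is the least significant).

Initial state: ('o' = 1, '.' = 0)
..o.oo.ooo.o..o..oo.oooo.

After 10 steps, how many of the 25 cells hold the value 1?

[0] ..o.oo.ooo.o..o..oo.oooo.
[1] ..ooo.ooo.oo..o..o.oooo..
[2] ..oo.ooo.oo...o..ooooo...
[3] ..o.ooo.oo....o..oooo....
[4] ..oooo.oo.....o..ooo.....
[5] ..ooo.oo......o..oo......
[6] ..oo.oo.......o..o.......
[7] ..o.oo........o..o.......
[8] ..ooo.........o..o.......
[9] ..oo..........o..o.......
[10] ..o...........o..o.......

3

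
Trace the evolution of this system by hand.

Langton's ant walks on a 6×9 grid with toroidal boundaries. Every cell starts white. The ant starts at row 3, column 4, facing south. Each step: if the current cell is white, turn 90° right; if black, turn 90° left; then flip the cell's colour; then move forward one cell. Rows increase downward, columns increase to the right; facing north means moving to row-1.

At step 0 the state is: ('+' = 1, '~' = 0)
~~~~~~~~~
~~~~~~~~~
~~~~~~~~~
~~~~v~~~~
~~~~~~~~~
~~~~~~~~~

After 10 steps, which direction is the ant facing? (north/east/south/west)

gen 0: ~~~~~~~~~
~~~~~~~~~
~~~~~~~~~
~~~~v~~~~
~~~~~~~~~
~~~~~~~~~
gen 1: ~~~~~~~~~
~~~~~~~~~
~~~~~~~~~
~~~<+~~~~
~~~~~~~~~
~~~~~~~~~
gen 2: ~~~~~~~~~
~~~~~~~~~
~~~^~~~~~
~~~++~~~~
~~~~~~~~~
~~~~~~~~~
gen 3: ~~~~~~~~~
~~~~~~~~~
~~~+>~~~~
~~~++~~~~
~~~~~~~~~
~~~~~~~~~
gen 4: ~~~~~~~~~
~~~~~~~~~
~~~++~~~~
~~~+v~~~~
~~~~~~~~~
~~~~~~~~~
gen 5: ~~~~~~~~~
~~~~~~~~~
~~~++~~~~
~~~+~>~~~
~~~~~~~~~
~~~~~~~~~
gen 6: ~~~~~~~~~
~~~~~~~~~
~~~++~~~~
~~~+~+~~~
~~~~~v~~~
~~~~~~~~~
gen 7: ~~~~~~~~~
~~~~~~~~~
~~~++~~~~
~~~+~+~~~
~~~~<+~~~
~~~~~~~~~
gen 8: ~~~~~~~~~
~~~~~~~~~
~~~++~~~~
~~~+^+~~~
~~~~++~~~
~~~~~~~~~
gen 9: ~~~~~~~~~
~~~~~~~~~
~~~++~~~~
~~~++>~~~
~~~~++~~~
~~~~~~~~~
gen 10: ~~~~~~~~~
~~~~~~~~~
~~~++^~~~
~~~++~~~~
~~~~++~~~
~~~~~~~~~

north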